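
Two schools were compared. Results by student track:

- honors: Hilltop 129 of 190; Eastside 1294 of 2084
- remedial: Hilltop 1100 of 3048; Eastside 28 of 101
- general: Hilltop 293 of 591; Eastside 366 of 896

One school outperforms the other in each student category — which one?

Hilltop

Honors: Hilltop 129/190 = 67.9%, Eastside 1294/2084 = 62.1% → Hilltop
Remedial: Hilltop 1100/3048 = 36.1%, Eastside 28/101 = 27.7% → Hilltop
General: Hilltop 293/591 = 49.6%, Eastside 366/896 = 40.8% → Hilltop
Hilltop has the higher rate in all 3 groups.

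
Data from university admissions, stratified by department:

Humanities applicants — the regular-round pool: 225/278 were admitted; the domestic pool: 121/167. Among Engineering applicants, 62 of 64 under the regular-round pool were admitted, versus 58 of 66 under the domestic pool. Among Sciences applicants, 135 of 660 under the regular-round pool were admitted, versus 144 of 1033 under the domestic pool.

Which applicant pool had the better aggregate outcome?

the regular-round pool

Humanities: the regular-round pool 225/278 = 80.9%, the domestic pool 121/167 = 72.5% → the regular-round pool
Engineering: the regular-round pool 62/64 = 96.9%, the domestic pool 58/66 = 87.9% → the regular-round pool
Sciences: the regular-round pool 135/660 = 20.5%, the domestic pool 144/1033 = 13.9% → the regular-round pool
Overall: the regular-round pool 422/1002 = 42.1%, the domestic pool 323/1266 = 25.5% → the regular-round pool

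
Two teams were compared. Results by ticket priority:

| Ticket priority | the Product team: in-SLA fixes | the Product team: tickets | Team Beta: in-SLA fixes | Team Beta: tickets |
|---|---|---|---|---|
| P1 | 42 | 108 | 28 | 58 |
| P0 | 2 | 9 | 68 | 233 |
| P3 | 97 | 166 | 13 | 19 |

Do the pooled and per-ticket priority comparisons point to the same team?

P1: the Product team 42/108 = 38.9%, Team Beta 28/58 = 48.3% → Team Beta
P0: the Product team 2/9 = 22.2%, Team Beta 68/233 = 29.2% → Team Beta
P3: the Product team 97/166 = 58.4%, Team Beta 13/19 = 68.4% → Team Beta
Overall: the Product team 141/283 = 49.8%, Team Beta 109/310 = 35.2% → the Product team
Team Beta wins each ticket group but the Product team wins overall — the comparison reverses. Team Beta's tickets skew toward P0, which has a lower base rate.

No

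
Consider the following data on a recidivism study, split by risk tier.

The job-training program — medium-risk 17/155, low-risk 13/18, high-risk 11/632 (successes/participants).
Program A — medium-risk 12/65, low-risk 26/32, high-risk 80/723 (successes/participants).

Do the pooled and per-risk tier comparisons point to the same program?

Yes

Medium-risk: the job-training program 17/155 = 11.0%, Program A 12/65 = 18.5% → Program A
Low-risk: the job-training program 13/18 = 72.2%, Program A 26/32 = 81.2% → Program A
High-risk: the job-training program 11/632 = 1.7%, Program A 80/723 = 11.1% → Program A
Overall: the job-training program 41/805 = 5.1%, Program A 118/820 = 14.4% → Program A
Program A wins overall and in every risk group — no reversal.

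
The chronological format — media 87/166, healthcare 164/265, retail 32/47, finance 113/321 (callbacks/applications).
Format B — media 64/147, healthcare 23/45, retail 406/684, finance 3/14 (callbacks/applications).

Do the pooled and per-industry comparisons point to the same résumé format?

No

Media: the chronological format 87/166 = 52.4%, Format B 64/147 = 43.5% → the chronological format
Healthcare: the chronological format 164/265 = 61.9%, Format B 23/45 = 51.1% → the chronological format
Retail: the chronological format 32/47 = 68.1%, Format B 406/684 = 59.4% → the chronological format
Finance: the chronological format 113/321 = 35.2%, Format B 3/14 = 21.4% → the chronological format
Overall: the chronological format 396/799 = 49.6%, Format B 496/890 = 55.7% → Format B
The chronological format wins each industry group but Format B wins overall — the comparison reverses. The chronological format's applications skew toward finance, which has a lower base rate.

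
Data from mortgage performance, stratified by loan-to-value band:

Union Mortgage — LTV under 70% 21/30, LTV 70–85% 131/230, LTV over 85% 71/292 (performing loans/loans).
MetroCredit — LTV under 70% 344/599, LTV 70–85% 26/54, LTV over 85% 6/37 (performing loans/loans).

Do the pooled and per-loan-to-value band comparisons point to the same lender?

No

LTV under 70%: Union Mortgage 21/30 = 70.0%, MetroCredit 344/599 = 57.4% → Union Mortgage
LTV 70–85%: Union Mortgage 131/230 = 57.0%, MetroCredit 26/54 = 48.1% → Union Mortgage
LTV over 85%: Union Mortgage 71/292 = 24.3%, MetroCredit 6/37 = 16.2% → Union Mortgage
Overall: Union Mortgage 223/552 = 40.4%, MetroCredit 376/690 = 54.5% → MetroCredit
Union Mortgage wins each loan-to-value group but MetroCredit wins overall — the comparison reverses. Union Mortgage's loans skew toward LTV over 85%, which has a lower base rate.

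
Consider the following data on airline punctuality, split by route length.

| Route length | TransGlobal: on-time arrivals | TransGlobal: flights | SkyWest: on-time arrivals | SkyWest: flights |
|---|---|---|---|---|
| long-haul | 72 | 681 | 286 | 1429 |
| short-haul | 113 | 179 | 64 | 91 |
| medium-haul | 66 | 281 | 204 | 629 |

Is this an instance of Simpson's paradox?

No

Long-haul: TransGlobal 72/681 = 10.6%, SkyWest 286/1429 = 20.0% → SkyWest
Short-haul: TransGlobal 113/179 = 63.1%, SkyWest 64/91 = 70.3% → SkyWest
Medium-haul: TransGlobal 66/281 = 23.5%, SkyWest 204/629 = 32.4% → SkyWest
Overall: TransGlobal 251/1141 = 22.0%, SkyWest 554/2149 = 25.8% → SkyWest
SkyWest wins overall and in every route group — no reversal.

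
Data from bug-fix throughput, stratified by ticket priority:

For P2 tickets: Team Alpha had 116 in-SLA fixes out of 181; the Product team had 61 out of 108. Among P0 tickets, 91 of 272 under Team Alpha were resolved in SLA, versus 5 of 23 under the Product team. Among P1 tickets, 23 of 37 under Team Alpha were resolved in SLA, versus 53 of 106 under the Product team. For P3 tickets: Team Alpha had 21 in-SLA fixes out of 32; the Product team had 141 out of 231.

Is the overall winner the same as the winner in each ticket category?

No

P2: Team Alpha 116/181 = 64.1%, the Product team 61/108 = 56.5% → Team Alpha
P0: Team Alpha 91/272 = 33.5%, the Product team 5/23 = 21.7% → Team Alpha
P1: Team Alpha 23/37 = 62.2%, the Product team 53/106 = 50.0% → Team Alpha
P3: Team Alpha 21/32 = 65.6%, the Product team 141/231 = 61.0% → Team Alpha
Overall: Team Alpha 251/522 = 48.1%, the Product team 260/468 = 55.6% → the Product team
Team Alpha wins each ticket group but the Product team wins overall — the comparison reverses. Team Alpha's tickets skew toward P0, which has a lower base rate.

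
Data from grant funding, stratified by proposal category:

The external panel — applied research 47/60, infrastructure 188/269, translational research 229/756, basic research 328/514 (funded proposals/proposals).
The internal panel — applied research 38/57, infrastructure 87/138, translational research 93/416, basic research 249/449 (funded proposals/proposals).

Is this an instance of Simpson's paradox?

Applied research: the external panel 47/60 = 78.3%, the internal panel 38/57 = 66.7% → the external panel
Infrastructure: the external panel 188/269 = 69.9%, the internal panel 87/138 = 63.0% → the external panel
Translational research: the external panel 229/756 = 30.3%, the internal panel 93/416 = 22.4% → the external panel
Basic research: the external panel 328/514 = 63.8%, the internal panel 249/449 = 55.5% → the external panel
Overall: the external panel 792/1599 = 49.5%, the internal panel 467/1060 = 44.1% → the external panel
The external panel wins overall and in every proposal group — no reversal.

No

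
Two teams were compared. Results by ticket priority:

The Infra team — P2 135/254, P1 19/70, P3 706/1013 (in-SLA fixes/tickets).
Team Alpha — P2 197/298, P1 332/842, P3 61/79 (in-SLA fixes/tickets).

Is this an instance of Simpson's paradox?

Yes

P2: the Infra team 135/254 = 53.1%, Team Alpha 197/298 = 66.1% → Team Alpha
P1: the Infra team 19/70 = 27.1%, Team Alpha 332/842 = 39.4% → Team Alpha
P3: the Infra team 706/1013 = 69.7%, Team Alpha 61/79 = 77.2% → Team Alpha
Overall: the Infra team 860/1337 = 64.3%, Team Alpha 590/1219 = 48.4% → the Infra team
Team Alpha wins each ticket group but the Infra team wins overall — the comparison reverses. Team Alpha's tickets skew toward P1, which has a lower base rate.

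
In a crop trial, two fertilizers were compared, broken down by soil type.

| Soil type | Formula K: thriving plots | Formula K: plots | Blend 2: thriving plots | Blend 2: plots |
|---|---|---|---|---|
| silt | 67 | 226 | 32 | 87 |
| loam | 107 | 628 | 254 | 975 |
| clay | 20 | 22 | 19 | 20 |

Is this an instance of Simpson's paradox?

No

Silt: Formula K 67/226 = 29.6%, Blend 2 32/87 = 36.8% → Blend 2
Loam: Formula K 107/628 = 17.0%, Blend 2 254/975 = 26.1% → Blend 2
Clay: Formula K 20/22 = 90.9%, Blend 2 19/20 = 95.0% → Blend 2
Overall: Formula K 194/876 = 22.1%, Blend 2 305/1082 = 28.2% → Blend 2
Blend 2 wins overall and in every soil group — no reversal.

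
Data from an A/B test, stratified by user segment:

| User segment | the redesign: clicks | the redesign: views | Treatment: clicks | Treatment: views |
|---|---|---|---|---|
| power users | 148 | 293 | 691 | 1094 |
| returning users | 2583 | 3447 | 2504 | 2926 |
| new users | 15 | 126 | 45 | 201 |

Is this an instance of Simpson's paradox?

Power users: the redesign 148/293 = 50.5%, Treatment 691/1094 = 63.2% → Treatment
Returning users: the redesign 2583/3447 = 74.9%, Treatment 2504/2926 = 85.6% → Treatment
New users: the redesign 15/126 = 11.9%, Treatment 45/201 = 22.4% → Treatment
Overall: the redesign 2746/3866 = 71.0%, Treatment 3240/4221 = 76.8% → Treatment
Treatment wins overall and in every user group — no reversal.

No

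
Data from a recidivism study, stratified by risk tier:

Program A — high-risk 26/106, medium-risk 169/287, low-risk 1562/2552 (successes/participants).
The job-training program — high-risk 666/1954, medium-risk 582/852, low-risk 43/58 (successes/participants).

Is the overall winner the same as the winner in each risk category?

No

High-risk: Program A 26/106 = 24.5%, the job-training program 666/1954 = 34.1% → the job-training program
Medium-risk: Program A 169/287 = 58.9%, the job-training program 582/852 = 68.3% → the job-training program
Low-risk: Program A 1562/2552 = 61.2%, the job-training program 43/58 = 74.1% → the job-training program
Overall: Program A 1757/2945 = 59.7%, the job-training program 1291/2864 = 45.1% → Program A
The job-training program wins each risk group but Program A wins overall — the comparison reverses. The job-training program's participants skew toward high-risk, which has a lower base rate.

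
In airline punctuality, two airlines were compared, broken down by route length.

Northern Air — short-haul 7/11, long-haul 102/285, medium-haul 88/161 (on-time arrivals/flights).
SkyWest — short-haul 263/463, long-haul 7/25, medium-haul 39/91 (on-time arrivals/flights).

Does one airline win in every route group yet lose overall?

Short-haul: Northern Air 7/11 = 63.6%, SkyWest 263/463 = 56.8% → Northern Air
Long-haul: Northern Air 102/285 = 35.8%, SkyWest 7/25 = 28.0% → Northern Air
Medium-haul: Northern Air 88/161 = 54.7%, SkyWest 39/91 = 42.9% → Northern Air
Overall: Northern Air 197/457 = 43.1%, SkyWest 309/579 = 53.4% → SkyWest
Northern Air wins each route group but SkyWest wins overall — the comparison reverses. Northern Air's flights skew toward long-haul, which has a lower base rate.

Yes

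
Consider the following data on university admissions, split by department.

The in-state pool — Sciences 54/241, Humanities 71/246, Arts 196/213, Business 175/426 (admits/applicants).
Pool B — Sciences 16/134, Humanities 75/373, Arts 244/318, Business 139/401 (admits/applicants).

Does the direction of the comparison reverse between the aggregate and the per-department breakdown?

No

Sciences: the in-state pool 54/241 = 22.4%, Pool B 16/134 = 11.9% → the in-state pool
Humanities: the in-state pool 71/246 = 28.9%, Pool B 75/373 = 20.1% → the in-state pool
Arts: the in-state pool 196/213 = 92.0%, Pool B 244/318 = 76.7% → the in-state pool
Business: the in-state pool 175/426 = 41.1%, Pool B 139/401 = 34.7% → the in-state pool
Overall: the in-state pool 496/1126 = 44.0%, Pool B 474/1226 = 38.7% → the in-state pool
The in-state pool wins overall and in every department group — no reversal.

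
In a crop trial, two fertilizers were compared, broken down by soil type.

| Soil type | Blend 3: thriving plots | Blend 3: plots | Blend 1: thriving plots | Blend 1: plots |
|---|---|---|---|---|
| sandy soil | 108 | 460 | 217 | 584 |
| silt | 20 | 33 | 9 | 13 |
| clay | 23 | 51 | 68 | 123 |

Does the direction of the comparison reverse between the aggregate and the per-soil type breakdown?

Sandy soil: Blend 3 108/460 = 23.5%, Blend 1 217/584 = 37.2% → Blend 1
Silt: Blend 3 20/33 = 60.6%, Blend 1 9/13 = 69.2% → Blend 1
Clay: Blend 3 23/51 = 45.1%, Blend 1 68/123 = 55.3% → Blend 1
Overall: Blend 3 151/544 = 27.8%, Blend 1 294/720 = 40.8% → Blend 1
Blend 1 wins overall and in every soil group — no reversal.

No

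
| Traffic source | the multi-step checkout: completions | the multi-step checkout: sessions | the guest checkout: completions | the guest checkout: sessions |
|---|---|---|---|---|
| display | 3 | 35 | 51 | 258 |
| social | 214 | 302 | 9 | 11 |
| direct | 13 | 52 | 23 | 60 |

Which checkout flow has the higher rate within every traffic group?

Display: the multi-step checkout 3/35 = 8.6%, the guest checkout 51/258 = 19.8% → the guest checkout
Social: the multi-step checkout 214/302 = 70.9%, the guest checkout 9/11 = 81.8% → the guest checkout
Direct: the multi-step checkout 13/52 = 25.0%, the guest checkout 23/60 = 38.3% → the guest checkout
The guest checkout has the higher rate in all 3 groups.

the guest checkout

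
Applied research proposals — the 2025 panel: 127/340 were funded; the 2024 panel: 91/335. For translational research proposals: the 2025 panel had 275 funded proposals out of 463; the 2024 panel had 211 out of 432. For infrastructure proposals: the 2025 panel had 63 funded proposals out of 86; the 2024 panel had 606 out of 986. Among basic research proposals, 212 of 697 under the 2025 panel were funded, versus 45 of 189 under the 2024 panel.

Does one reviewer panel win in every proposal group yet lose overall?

Applied research: the 2025 panel 127/340 = 37.4%, the 2024 panel 91/335 = 27.2% → the 2025 panel
Translational research: the 2025 panel 275/463 = 59.4%, the 2024 panel 211/432 = 48.8% → the 2025 panel
Infrastructure: the 2025 panel 63/86 = 73.3%, the 2024 panel 606/986 = 61.5% → the 2025 panel
Basic research: the 2025 panel 212/697 = 30.4%, the 2024 panel 45/189 = 23.8% → the 2025 panel
Overall: the 2025 panel 677/1586 = 42.7%, the 2024 panel 953/1942 = 49.1% → the 2024 panel
The 2025 panel wins each proposal group but the 2024 panel wins overall — the comparison reverses. The 2025 panel's proposals skew toward basic research, which has a lower base rate.

Yes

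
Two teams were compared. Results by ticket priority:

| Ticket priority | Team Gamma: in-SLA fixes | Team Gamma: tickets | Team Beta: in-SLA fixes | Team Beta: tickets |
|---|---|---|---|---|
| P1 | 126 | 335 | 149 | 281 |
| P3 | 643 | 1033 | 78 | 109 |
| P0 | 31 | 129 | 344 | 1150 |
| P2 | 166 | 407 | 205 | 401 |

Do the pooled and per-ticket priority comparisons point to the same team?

P1: Team Gamma 126/335 = 37.6%, Team Beta 149/281 = 53.0% → Team Beta
P3: Team Gamma 643/1033 = 62.2%, Team Beta 78/109 = 71.6% → Team Beta
P0: Team Gamma 31/129 = 24.0%, Team Beta 344/1150 = 29.9% → Team Beta
P2: Team Gamma 166/407 = 40.8%, Team Beta 205/401 = 51.1% → Team Beta
Overall: Team Gamma 966/1904 = 50.7%, Team Beta 776/1941 = 40.0% → Team Gamma
Team Beta wins each ticket group but Team Gamma wins overall — the comparison reverses. Team Beta's tickets skew toward P0, which has a lower base rate.

No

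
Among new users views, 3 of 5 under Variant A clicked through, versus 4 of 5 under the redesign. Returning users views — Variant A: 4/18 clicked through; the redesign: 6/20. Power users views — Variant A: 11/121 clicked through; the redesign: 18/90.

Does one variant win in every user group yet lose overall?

New users: Variant A 3/5 = 60.0%, the redesign 4/5 = 80.0% → the redesign
Returning users: Variant A 4/18 = 22.2%, the redesign 6/20 = 30.0% → the redesign
Power users: Variant A 11/121 = 9.1%, the redesign 18/90 = 20.0% → the redesign
Overall: Variant A 18/144 = 12.5%, the redesign 28/115 = 24.3% → the redesign
The redesign wins overall and in every user group — no reversal.

No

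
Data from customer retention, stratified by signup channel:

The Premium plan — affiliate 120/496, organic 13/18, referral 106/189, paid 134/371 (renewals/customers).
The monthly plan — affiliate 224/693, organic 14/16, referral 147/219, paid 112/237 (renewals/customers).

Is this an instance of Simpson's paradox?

No

Affiliate: the Premium plan 120/496 = 24.2%, the monthly plan 224/693 = 32.3% → the monthly plan
Organic: the Premium plan 13/18 = 72.2%, the monthly plan 14/16 = 87.5% → the monthly plan
Referral: the Premium plan 106/189 = 56.1%, the monthly plan 147/219 = 67.1% → the monthly plan
Paid: the Premium plan 134/371 = 36.1%, the monthly plan 112/237 = 47.3% → the monthly plan
Overall: the Premium plan 373/1074 = 34.7%, the monthly plan 497/1165 = 42.7% → the monthly plan
The monthly plan wins overall and in every signup group — no reversal.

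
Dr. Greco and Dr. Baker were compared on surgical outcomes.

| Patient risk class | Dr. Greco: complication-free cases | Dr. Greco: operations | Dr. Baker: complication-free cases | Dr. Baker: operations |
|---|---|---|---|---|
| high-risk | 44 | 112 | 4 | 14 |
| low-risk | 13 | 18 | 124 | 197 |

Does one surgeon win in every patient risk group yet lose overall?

High-risk: Dr. Greco 44/112 = 39.3%, Dr. Baker 4/14 = 28.6% → Dr. Greco
Low-risk: Dr. Greco 13/18 = 72.2%, Dr. Baker 124/197 = 62.9% → Dr. Greco
Overall: Dr. Greco 57/130 = 43.8%, Dr. Baker 128/211 = 60.7% → Dr. Baker
Dr. Greco wins each patient risk group but Dr. Baker wins overall — the comparison reverses. Dr. Greco's operations skew toward high-risk, which has a lower base rate.

Yes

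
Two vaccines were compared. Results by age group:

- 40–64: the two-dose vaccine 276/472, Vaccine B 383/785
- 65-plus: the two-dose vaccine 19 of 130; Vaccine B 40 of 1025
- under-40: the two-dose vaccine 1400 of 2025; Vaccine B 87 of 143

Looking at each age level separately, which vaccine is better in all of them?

the two-dose vaccine

40–64: the two-dose vaccine 276/472 = 58.5%, Vaccine B 383/785 = 48.8% → the two-dose vaccine
65-plus: the two-dose vaccine 19/130 = 14.6%, Vaccine B 40/1025 = 3.9% → the two-dose vaccine
Under-40: the two-dose vaccine 1400/2025 = 69.1%, Vaccine B 87/143 = 60.8% → the two-dose vaccine
The two-dose vaccine has the higher rate in all 3 groups.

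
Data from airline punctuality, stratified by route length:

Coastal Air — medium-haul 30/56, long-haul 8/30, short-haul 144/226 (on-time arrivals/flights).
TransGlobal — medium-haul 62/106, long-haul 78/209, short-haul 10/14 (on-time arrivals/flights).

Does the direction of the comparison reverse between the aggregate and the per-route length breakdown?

Medium-haul: Coastal Air 30/56 = 53.6%, TransGlobal 62/106 = 58.5% → TransGlobal
Long-haul: Coastal Air 8/30 = 26.7%, TransGlobal 78/209 = 37.3% → TransGlobal
Short-haul: Coastal Air 144/226 = 63.7%, TransGlobal 10/14 = 71.4% → TransGlobal
Overall: Coastal Air 182/312 = 58.3%, TransGlobal 150/329 = 45.6% → Coastal Air
TransGlobal wins each route group but Coastal Air wins overall — the comparison reverses. TransGlobal's flights skew toward long-haul, which has a lower base rate.

Yes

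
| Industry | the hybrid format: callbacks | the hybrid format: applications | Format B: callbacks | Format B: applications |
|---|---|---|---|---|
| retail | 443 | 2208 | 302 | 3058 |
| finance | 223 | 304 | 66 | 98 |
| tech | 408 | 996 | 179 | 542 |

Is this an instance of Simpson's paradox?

Retail: the hybrid format 443/2208 = 20.1%, Format B 302/3058 = 9.9% → the hybrid format
Finance: the hybrid format 223/304 = 73.4%, Format B 66/98 = 67.3% → the hybrid format
Tech: the hybrid format 408/996 = 41.0%, Format B 179/542 = 33.0% → the hybrid format
Overall: the hybrid format 1074/3508 = 30.6%, Format B 547/3698 = 14.8% → the hybrid format
The hybrid format wins overall and in every industry group — no reversal.

No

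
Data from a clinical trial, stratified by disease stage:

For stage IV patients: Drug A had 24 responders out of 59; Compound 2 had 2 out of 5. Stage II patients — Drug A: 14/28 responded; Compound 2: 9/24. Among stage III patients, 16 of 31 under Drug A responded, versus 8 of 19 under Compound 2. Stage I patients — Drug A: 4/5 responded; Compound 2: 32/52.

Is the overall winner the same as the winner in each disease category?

Stage IV: Drug A 24/59 = 40.7%, Compound 2 2/5 = 40.0% → Drug A
Stage II: Drug A 14/28 = 50.0%, Compound 2 9/24 = 37.5% → Drug A
Stage III: Drug A 16/31 = 51.6%, Compound 2 8/19 = 42.1% → Drug A
Stage I: Drug A 4/5 = 80.0%, Compound 2 32/52 = 61.5% → Drug A
Overall: Drug A 58/123 = 47.2%, Compound 2 51/100 = 51.0% → Compound 2
Drug A wins each disease group but Compound 2 wins overall — the comparison reverses. Drug A's patients skew toward stage IV, which has a lower base rate.

No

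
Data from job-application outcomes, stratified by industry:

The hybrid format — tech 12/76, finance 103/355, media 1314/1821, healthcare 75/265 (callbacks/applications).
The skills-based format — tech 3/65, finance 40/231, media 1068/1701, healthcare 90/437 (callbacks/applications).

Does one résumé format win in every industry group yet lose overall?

Tech: the hybrid format 12/76 = 15.8%, the skills-based format 3/65 = 4.6% → the hybrid format
Finance: the hybrid format 103/355 = 29.0%, the skills-based format 40/231 = 17.3% → the hybrid format
Media: the hybrid format 1314/1821 = 72.2%, the skills-based format 1068/1701 = 62.8% → the hybrid format
Healthcare: the hybrid format 75/265 = 28.3%, the skills-based format 90/437 = 20.6% → the hybrid format
Overall: the hybrid format 1504/2517 = 59.8%, the skills-based format 1201/2434 = 49.3% → the hybrid format
The hybrid format wins overall and in every industry group — no reversal.

No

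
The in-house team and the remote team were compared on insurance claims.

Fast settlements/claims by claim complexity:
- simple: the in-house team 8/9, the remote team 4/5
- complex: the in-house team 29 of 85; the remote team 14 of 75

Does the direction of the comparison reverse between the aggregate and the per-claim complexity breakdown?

No

Simple: the in-house team 8/9 = 88.9%, the remote team 4/5 = 80.0% → the in-house team
Complex: the in-house team 29/85 = 34.1%, the remote team 14/75 = 18.7% → the in-house team
Overall: the in-house team 37/94 = 39.4%, the remote team 18/80 = 22.5% → the in-house team
The in-house team wins overall and in every claim group — no reversal.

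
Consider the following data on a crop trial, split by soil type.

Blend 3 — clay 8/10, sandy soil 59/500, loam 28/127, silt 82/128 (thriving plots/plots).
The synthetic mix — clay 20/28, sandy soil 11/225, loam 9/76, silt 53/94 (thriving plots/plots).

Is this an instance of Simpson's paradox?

Clay: Blend 3 8/10 = 80.0%, the synthetic mix 20/28 = 71.4% → Blend 3
Sandy soil: Blend 3 59/500 = 11.8%, the synthetic mix 11/225 = 4.9% → Blend 3
Loam: Blend 3 28/127 = 22.0%, the synthetic mix 9/76 = 11.8% → Blend 3
Silt: Blend 3 82/128 = 64.1%, the synthetic mix 53/94 = 56.4% → Blend 3
Overall: Blend 3 177/765 = 23.1%, the synthetic mix 93/423 = 22.0% → Blend 3
Blend 3 wins overall and in every soil group — no reversal.

No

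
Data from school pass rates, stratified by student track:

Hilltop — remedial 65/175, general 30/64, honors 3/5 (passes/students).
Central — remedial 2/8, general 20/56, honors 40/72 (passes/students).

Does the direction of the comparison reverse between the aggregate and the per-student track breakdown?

Remedial: Hilltop 65/175 = 37.1%, Central 2/8 = 25.0% → Hilltop
General: Hilltop 30/64 = 46.9%, Central 20/56 = 35.7% → Hilltop
Honors: Hilltop 3/5 = 60.0%, Central 40/72 = 55.6% → Hilltop
Overall: Hilltop 98/244 = 40.2%, Central 62/136 = 45.6% → Central
Hilltop wins each student group but Central wins overall — the comparison reverses. Hilltop's students skew toward remedial, which has a lower base rate.

Yes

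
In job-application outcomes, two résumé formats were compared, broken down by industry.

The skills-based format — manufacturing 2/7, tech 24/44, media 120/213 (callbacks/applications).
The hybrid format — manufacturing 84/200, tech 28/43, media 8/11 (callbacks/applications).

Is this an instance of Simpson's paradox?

Yes

Manufacturing: the skills-based format 2/7 = 28.6%, the hybrid format 84/200 = 42.0% → the hybrid format
Tech: the skills-based format 24/44 = 54.5%, the hybrid format 28/43 = 65.1% → the hybrid format
Media: the skills-based format 120/213 = 56.3%, the hybrid format 8/11 = 72.7% → the hybrid format
Overall: the skills-based format 146/264 = 55.3%, the hybrid format 120/254 = 47.2% → the skills-based format
The hybrid format wins each industry group but the skills-based format wins overall — the comparison reverses. The hybrid format's applications skew toward manufacturing, which has a lower base rate.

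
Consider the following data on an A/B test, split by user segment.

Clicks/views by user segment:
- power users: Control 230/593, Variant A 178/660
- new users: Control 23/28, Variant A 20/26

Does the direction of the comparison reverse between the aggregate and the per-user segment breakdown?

No

Power users: Control 230/593 = 38.8%, Variant A 178/660 = 27.0% → Control
New users: Control 23/28 = 82.1%, Variant A 20/26 = 76.9% → Control
Overall: Control 253/621 = 40.7%, Variant A 198/686 = 28.9% → Control
Control wins overall and in every user group — no reversal.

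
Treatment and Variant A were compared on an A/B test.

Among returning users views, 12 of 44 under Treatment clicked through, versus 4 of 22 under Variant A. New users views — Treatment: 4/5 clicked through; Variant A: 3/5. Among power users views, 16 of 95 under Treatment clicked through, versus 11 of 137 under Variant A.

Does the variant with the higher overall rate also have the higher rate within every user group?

Yes

Returning users: Treatment 12/44 = 27.3%, Variant A 4/22 = 18.2% → Treatment
New users: Treatment 4/5 = 80.0%, Variant A 3/5 = 60.0% → Treatment
Power users: Treatment 16/95 = 16.8%, Variant A 11/137 = 8.0% → Treatment
Overall: Treatment 32/144 = 22.2%, Variant A 18/164 = 11.0% → Treatment
Treatment wins overall and in every user group — no reversal.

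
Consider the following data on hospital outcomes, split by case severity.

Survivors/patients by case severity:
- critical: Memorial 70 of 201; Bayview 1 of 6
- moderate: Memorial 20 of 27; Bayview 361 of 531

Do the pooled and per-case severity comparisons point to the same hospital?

No

Critical: Memorial 70/201 = 34.8%, Bayview 1/6 = 16.7% → Memorial
Moderate: Memorial 20/27 = 74.1%, Bayview 361/531 = 68.0% → Memorial
Overall: Memorial 90/228 = 39.5%, Bayview 362/537 = 67.4% → Bayview
Memorial wins each case group but Bayview wins overall — the comparison reverses. Memorial's patients skew toward critical, which has a lower base rate.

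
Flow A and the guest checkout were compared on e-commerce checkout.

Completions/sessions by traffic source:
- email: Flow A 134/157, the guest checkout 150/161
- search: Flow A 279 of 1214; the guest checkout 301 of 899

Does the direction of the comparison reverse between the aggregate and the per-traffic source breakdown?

No

Email: Flow A 134/157 = 85.4%, the guest checkout 150/161 = 93.2% → the guest checkout
Search: Flow A 279/1214 = 23.0%, the guest checkout 301/899 = 33.5% → the guest checkout
Overall: Flow A 413/1371 = 30.1%, the guest checkout 451/1060 = 42.5% → the guest checkout
The guest checkout wins overall and in every traffic group — no reversal.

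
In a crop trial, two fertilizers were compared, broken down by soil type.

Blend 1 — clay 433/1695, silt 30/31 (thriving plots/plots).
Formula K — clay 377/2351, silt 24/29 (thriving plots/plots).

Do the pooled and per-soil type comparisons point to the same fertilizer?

Clay: Blend 1 433/1695 = 25.5%, Formula K 377/2351 = 16.0% → Blend 1
Silt: Blend 1 30/31 = 96.8%, Formula K 24/29 = 82.8% → Blend 1
Overall: Blend 1 463/1726 = 26.8%, Formula K 401/2380 = 16.8% → Blend 1
Blend 1 wins overall and in every soil group — no reversal.

Yes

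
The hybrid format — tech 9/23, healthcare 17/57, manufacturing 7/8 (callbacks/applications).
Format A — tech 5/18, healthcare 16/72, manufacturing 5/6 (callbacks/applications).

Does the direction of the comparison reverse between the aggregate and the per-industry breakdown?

Tech: the hybrid format 9/23 = 39.1%, Format A 5/18 = 27.8% → the hybrid format
Healthcare: the hybrid format 17/57 = 29.8%, Format A 16/72 = 22.2% → the hybrid format
Manufacturing: the hybrid format 7/8 = 87.5%, Format A 5/6 = 83.3% → the hybrid format
Overall: the hybrid format 33/88 = 37.5%, Format A 26/96 = 27.1% → the hybrid format
The hybrid format wins overall and in every industry group — no reversal.

No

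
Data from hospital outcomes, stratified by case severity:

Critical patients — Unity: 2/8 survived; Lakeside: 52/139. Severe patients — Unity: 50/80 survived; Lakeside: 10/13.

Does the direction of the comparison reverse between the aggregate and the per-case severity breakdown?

Critical: Unity 2/8 = 25.0%, Lakeside 52/139 = 37.4% → Lakeside
Severe: Unity 50/80 = 62.5%, Lakeside 10/13 = 76.9% → Lakeside
Overall: Unity 52/88 = 59.1%, Lakeside 62/152 = 40.8% → Unity
Lakeside wins each case group but Unity wins overall — the comparison reverses. Lakeside's patients skew toward critical, which has a lower base rate.

Yes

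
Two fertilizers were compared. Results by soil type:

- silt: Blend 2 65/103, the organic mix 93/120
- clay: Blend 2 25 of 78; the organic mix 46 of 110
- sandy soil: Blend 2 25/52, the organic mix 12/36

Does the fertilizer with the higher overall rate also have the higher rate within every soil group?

Silt: Blend 2 65/103 = 63.1%, the organic mix 93/120 = 77.5% → the organic mix
Clay: Blend 2 25/78 = 32.1%, the organic mix 46/110 = 41.8% → the organic mix
Sandy soil: Blend 2 25/52 = 48.1%, the organic mix 12/36 = 33.3% → Blend 2
Overall: Blend 2 115/233 = 49.4%, the organic mix 151/266 = 56.8% → the organic mix
Neither sweeps: Blend 2 wins 1 of 3 groups, the organic mix wins 2. The organic mix wins overall but not every group — no Simpson reversal.

No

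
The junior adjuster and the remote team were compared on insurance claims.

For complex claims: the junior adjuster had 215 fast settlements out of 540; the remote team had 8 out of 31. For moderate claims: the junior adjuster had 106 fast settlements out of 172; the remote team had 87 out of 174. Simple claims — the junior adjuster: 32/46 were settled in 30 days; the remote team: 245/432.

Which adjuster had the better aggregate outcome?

the remote team

Complex: the junior adjuster 215/540 = 39.8%, the remote team 8/31 = 25.8% → the junior adjuster
Moderate: the junior adjuster 106/172 = 61.6%, the remote team 87/174 = 50.0% → the junior adjuster
Simple: the junior adjuster 32/46 = 69.6%, the remote team 245/432 = 56.7% → the junior adjuster
Overall: the junior adjuster 353/758 = 46.6%, the remote team 340/637 = 53.4% → the remote team
(The junior adjuster wins every claim group but the remote team wins overall — the junior adjuster's claims skew toward the low-rate complex group.)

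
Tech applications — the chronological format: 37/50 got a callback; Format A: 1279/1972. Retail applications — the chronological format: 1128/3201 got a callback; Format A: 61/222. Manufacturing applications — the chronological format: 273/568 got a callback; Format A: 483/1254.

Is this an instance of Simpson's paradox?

Tech: the chronological format 37/50 = 74.0%, Format A 1279/1972 = 64.9% → the chronological format
Retail: the chronological format 1128/3201 = 35.2%, Format A 61/222 = 27.5% → the chronological format
Manufacturing: the chronological format 273/568 = 48.1%, Format A 483/1254 = 38.5% → the chronological format
Overall: the chronological format 1438/3819 = 37.7%, Format A 1823/3448 = 52.9% → Format A
The chronological format wins each industry group but Format A wins overall — the comparison reverses. The chronological format's applications skew toward retail, which has a lower base rate.

Yes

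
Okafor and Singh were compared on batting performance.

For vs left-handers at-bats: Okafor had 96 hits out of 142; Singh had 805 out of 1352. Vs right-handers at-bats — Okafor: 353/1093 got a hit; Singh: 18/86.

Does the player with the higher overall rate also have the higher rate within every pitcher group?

Vs left-handers: Okafor 96/142 = 67.6%, Singh 805/1352 = 59.5% → Okafor
Vs right-handers: Okafor 353/1093 = 32.3%, Singh 18/86 = 20.9% → Okafor
Overall: Okafor 449/1235 = 36.4%, Singh 823/1438 = 57.2% → Singh
Okafor wins each pitcher group but Singh wins overall — the comparison reverses. Okafor's at-bats skew toward vs right-handers, which has a lower base rate.

No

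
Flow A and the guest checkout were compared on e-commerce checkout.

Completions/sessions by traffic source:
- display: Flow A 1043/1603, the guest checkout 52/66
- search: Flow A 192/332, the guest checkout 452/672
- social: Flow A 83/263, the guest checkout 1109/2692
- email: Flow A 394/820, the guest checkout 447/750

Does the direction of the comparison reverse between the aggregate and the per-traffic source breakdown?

Yes

Display: Flow A 1043/1603 = 65.1%, the guest checkout 52/66 = 78.8% → the guest checkout
Search: Flow A 192/332 = 57.8%, the guest checkout 452/672 = 67.3% → the guest checkout
Social: Flow A 83/263 = 31.6%, the guest checkout 1109/2692 = 41.2% → the guest checkout
Email: Flow A 394/820 = 48.0%, the guest checkout 447/750 = 59.6% → the guest checkout
Overall: Flow A 1712/3018 = 56.7%, the guest checkout 2060/4180 = 49.3% → Flow A
The guest checkout wins each traffic group but Flow A wins overall — the comparison reverses. The guest checkout's sessions skew toward social, which has a lower base rate.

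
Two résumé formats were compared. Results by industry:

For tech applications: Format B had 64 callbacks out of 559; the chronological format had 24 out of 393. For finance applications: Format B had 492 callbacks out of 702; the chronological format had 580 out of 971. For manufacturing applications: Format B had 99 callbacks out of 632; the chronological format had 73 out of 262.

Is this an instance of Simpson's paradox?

Tech: Format B 64/559 = 11.4%, the chronological format 24/393 = 6.1% → Format B
Finance: Format B 492/702 = 70.1%, the chronological format 580/971 = 59.7% → Format B
Manufacturing: Format B 99/632 = 15.7%, the chronological format 73/262 = 27.9% → the chronological format
Overall: Format B 655/1893 = 34.6%, the chronological format 677/1626 = 41.6% → the chronological format
Neither sweeps: Format B wins 2 of 3 groups, the chronological format wins 1. The chronological format wins overall but not every group — no Simpson reversal.

No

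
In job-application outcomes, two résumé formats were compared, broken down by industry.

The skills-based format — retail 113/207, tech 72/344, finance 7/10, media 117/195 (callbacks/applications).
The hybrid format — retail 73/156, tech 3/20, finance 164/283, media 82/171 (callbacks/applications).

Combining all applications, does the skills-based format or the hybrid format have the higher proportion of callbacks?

the hybrid format

Retail: the skills-based format 113/207 = 54.6%, the hybrid format 73/156 = 46.8% → the skills-based format
Tech: the skills-based format 72/344 = 20.9%, the hybrid format 3/20 = 15.0% → the skills-based format
Finance: the skills-based format 7/10 = 70.0%, the hybrid format 164/283 = 58.0% → the skills-based format
Media: the skills-based format 117/195 = 60.0%, the hybrid format 82/171 = 48.0% → the skills-based format
Overall: the skills-based format 309/756 = 40.9%, the hybrid format 322/630 = 51.1% → the hybrid format
(The skills-based format wins every industry group but the hybrid format wins overall — the skills-based format's applications skew toward the low-rate tech group.)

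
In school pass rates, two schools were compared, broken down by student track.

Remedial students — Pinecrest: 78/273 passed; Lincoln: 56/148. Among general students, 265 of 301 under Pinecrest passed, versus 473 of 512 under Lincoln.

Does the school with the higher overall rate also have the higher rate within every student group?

Remedial: Pinecrest 78/273 = 28.6%, Lincoln 56/148 = 37.8% → Lincoln
General: Pinecrest 265/301 = 88.0%, Lincoln 473/512 = 92.4% → Lincoln
Overall: Pinecrest 343/574 = 59.8%, Lincoln 529/660 = 80.2% → Lincoln
Lincoln wins overall and in every student group — no reversal.

Yes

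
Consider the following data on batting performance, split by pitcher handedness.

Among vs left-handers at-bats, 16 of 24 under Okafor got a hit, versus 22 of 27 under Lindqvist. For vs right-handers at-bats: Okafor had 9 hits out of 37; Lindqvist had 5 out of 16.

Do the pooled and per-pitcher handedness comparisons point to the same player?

Yes

Vs left-handers: Okafor 16/24 = 66.7%, Lindqvist 22/27 = 81.5% → Lindqvist
Vs right-handers: Okafor 9/37 = 24.3%, Lindqvist 5/16 = 31.2% → Lindqvist
Overall: Okafor 25/61 = 41.0%, Lindqvist 27/43 = 62.8% → Lindqvist
Lindqvist wins overall and in every pitcher group — no reversal.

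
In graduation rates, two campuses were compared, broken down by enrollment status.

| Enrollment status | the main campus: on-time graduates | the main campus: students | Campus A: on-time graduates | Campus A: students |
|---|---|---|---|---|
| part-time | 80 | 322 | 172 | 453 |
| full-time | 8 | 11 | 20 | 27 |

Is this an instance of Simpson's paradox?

No

Part-time: the main campus 80/322 = 24.8%, Campus A 172/453 = 38.0% → Campus A
Full-time: the main campus 8/11 = 72.7%, Campus A 20/27 = 74.1% → Campus A
Overall: the main campus 88/333 = 26.4%, Campus A 192/480 = 40.0% → Campus A
Campus A wins overall and in every enrollment group — no reversal.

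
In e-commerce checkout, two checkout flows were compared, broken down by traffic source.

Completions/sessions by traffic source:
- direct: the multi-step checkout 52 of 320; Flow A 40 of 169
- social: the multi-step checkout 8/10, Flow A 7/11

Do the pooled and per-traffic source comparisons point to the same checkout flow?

Direct: the multi-step checkout 52/320 = 16.2%, Flow A 40/169 = 23.7% → Flow A
Social: the multi-step checkout 8/10 = 80.0%, Flow A 7/11 = 63.6% → the multi-step checkout
Overall: the multi-step checkout 60/330 = 18.2%, Flow A 47/180 = 26.1% → Flow A
Neither sweeps: the multi-step checkout wins 1 of 2 groups, Flow A wins 1. Flow A wins overall but not every group — no Simpson reversal.

No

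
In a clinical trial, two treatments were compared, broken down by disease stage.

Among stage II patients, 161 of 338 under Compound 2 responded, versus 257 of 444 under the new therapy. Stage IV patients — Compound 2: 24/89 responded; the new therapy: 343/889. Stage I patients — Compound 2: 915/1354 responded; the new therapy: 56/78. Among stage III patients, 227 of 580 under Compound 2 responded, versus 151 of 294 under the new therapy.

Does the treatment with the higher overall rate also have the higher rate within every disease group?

No

Stage II: Compound 2 161/338 = 47.6%, the new therapy 257/444 = 57.9% → the new therapy
Stage IV: Compound 2 24/89 = 27.0%, the new therapy 343/889 = 38.6% → the new therapy
Stage I: Compound 2 915/1354 = 67.6%, the new therapy 56/78 = 71.8% → the new therapy
Stage III: Compound 2 227/580 = 39.1%, the new therapy 151/294 = 51.4% → the new therapy
Overall: Compound 2 1327/2361 = 56.2%, the new therapy 807/1705 = 47.3% → Compound 2
The new therapy wins each disease group but Compound 2 wins overall — the comparison reverses. The new therapy's patients skew toward stage IV, which has a lower base rate.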